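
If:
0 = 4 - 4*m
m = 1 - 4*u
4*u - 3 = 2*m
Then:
No Solution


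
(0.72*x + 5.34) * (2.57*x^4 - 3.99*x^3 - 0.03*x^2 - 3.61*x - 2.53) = 1.8504*x^5 + 10.851*x^4 - 21.3282*x^3 - 2.7594*x^2 - 21.099*x - 13.5102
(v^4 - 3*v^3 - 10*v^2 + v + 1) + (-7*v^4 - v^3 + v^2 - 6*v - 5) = -6*v^4 - 4*v^3 - 9*v^2 - 5*v - 4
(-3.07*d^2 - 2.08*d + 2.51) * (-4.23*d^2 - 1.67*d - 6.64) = 12.9861*d^4 + 13.9253*d^3 + 13.2411*d^2 + 9.6195*d - 16.6664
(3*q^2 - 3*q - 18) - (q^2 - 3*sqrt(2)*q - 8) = 2*q^2 - 3*q + 3*sqrt(2)*q - 10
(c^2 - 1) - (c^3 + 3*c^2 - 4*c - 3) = -c^3 - 2*c^2 + 4*c + 2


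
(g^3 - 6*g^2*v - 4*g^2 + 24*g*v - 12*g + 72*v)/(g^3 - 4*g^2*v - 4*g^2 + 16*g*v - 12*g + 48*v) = (-g + 6*v)/(-g + 4*v)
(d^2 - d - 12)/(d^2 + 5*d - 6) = (d^2 - d - 12)/(d^2 + 5*d - 6)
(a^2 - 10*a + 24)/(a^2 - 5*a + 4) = (a - 6)/(a - 1)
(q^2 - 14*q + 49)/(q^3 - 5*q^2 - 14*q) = (q - 7)/(q*(q + 2))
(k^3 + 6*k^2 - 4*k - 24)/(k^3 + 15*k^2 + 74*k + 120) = (k^2 - 4)/(k^2 + 9*k + 20)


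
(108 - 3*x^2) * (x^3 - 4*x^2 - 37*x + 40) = -3*x^5 + 12*x^4 + 219*x^3 - 552*x^2 - 3996*x + 4320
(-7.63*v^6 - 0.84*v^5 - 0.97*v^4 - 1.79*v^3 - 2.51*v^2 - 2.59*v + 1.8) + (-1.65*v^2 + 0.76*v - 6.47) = -7.63*v^6 - 0.84*v^5 - 0.97*v^4 - 1.79*v^3 - 4.16*v^2 - 1.83*v - 4.67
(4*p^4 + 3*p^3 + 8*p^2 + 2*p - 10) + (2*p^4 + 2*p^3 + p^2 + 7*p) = 6*p^4 + 5*p^3 + 9*p^2 + 9*p - 10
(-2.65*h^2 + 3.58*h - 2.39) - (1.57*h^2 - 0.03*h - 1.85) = -4.22*h^2 + 3.61*h - 0.54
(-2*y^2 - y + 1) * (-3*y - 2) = 6*y^3 + 7*y^2 - y - 2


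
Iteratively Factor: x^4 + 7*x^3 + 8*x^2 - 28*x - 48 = (x + 3)*(x^3 + 4*x^2 - 4*x - 16) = (x + 2)*(x + 3)*(x^2 + 2*x - 8) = (x + 2)*(x + 3)*(x + 4)*(x - 2)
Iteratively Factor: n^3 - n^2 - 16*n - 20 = (n + 2)*(n^2 - 3*n - 10) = (n + 2)^2*(n - 5)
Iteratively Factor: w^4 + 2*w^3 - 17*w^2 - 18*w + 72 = (w + 3)*(w^3 - w^2 - 14*w + 24) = (w - 3)*(w + 3)*(w^2 + 2*w - 8) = (w - 3)*(w + 3)*(w + 4)*(w - 2)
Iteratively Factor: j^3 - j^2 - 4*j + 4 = (j - 1)*(j^2 - 4) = (j - 2)*(j - 1)*(j + 2)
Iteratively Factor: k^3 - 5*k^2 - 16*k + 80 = (k - 5)*(k^2 - 16) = (k - 5)*(k + 4)*(k - 4)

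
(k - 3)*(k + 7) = k^2 + 4*k - 21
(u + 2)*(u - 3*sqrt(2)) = u^2 - 3*sqrt(2)*u + 2*u - 6*sqrt(2)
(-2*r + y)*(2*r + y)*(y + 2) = -4*r^2*y - 8*r^2 + y^3 + 2*y^2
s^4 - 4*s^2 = s^2*(s - 2)*(s + 2)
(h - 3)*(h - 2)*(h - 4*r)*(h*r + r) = h^4*r - 4*h^3*r^2 - 4*h^3*r + 16*h^2*r^2 + h^2*r - 4*h*r^2 + 6*h*r - 24*r^2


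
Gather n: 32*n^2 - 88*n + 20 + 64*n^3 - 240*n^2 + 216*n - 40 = 64*n^3 - 208*n^2 + 128*n - 20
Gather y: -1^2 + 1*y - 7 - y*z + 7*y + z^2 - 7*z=y*(8 - z) + z^2 - 7*z - 8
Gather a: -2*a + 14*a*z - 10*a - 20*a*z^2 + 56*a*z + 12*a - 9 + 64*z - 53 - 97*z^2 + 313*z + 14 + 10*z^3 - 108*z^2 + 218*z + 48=a*(-20*z^2 + 70*z) + 10*z^3 - 205*z^2 + 595*z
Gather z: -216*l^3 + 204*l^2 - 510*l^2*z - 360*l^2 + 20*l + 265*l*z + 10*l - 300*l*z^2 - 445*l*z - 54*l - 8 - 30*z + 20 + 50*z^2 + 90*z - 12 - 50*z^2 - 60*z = -216*l^3 - 156*l^2 - 300*l*z^2 - 24*l + z*(-510*l^2 - 180*l)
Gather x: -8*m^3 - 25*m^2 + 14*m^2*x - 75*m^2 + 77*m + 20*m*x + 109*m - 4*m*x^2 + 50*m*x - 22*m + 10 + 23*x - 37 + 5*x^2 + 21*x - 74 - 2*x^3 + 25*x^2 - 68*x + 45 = -8*m^3 - 100*m^2 + 164*m - 2*x^3 + x^2*(30 - 4*m) + x*(14*m^2 + 70*m - 24) - 56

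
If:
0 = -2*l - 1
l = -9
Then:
No Solution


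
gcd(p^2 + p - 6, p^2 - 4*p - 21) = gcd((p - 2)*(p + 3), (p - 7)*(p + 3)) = p + 3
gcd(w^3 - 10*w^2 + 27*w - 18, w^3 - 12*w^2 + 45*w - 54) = w^2 - 9*w + 18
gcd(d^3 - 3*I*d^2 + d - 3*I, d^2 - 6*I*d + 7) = d + I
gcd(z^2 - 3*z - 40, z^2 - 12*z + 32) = z - 8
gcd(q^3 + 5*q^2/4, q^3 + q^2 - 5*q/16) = q^2 + 5*q/4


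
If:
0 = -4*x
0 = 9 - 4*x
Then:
No Solution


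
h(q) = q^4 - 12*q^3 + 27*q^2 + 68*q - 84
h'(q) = 4*q^3 - 36*q^2 + 54*q + 68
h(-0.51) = -110.00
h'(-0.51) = 30.57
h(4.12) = 103.38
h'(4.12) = -40.86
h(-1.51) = -78.60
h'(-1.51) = -109.40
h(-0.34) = -103.51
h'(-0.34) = 45.32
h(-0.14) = -92.96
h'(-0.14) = 59.72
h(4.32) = 94.47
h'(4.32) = -48.08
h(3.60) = 118.81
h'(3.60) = -17.54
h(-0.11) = -91.14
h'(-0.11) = 61.62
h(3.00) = 120.00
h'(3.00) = 14.00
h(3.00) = 120.00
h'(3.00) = 14.00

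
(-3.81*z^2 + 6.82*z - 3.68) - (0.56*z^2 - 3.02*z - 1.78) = -4.37*z^2 + 9.84*z - 1.9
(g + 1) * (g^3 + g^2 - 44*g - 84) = g^4 + 2*g^3 - 43*g^2 - 128*g - 84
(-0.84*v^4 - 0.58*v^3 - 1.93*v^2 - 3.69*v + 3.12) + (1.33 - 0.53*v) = -0.84*v^4 - 0.58*v^3 - 1.93*v^2 - 4.22*v + 4.45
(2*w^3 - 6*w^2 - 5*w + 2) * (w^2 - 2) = 2*w^5 - 6*w^4 - 9*w^3 + 14*w^2 + 10*w - 4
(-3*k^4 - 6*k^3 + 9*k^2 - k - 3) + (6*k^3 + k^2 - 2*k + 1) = -3*k^4 + 10*k^2 - 3*k - 2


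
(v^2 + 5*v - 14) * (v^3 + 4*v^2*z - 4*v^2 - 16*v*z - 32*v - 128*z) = v^5 + 4*v^4*z + v^4 + 4*v^3*z - 66*v^3 - 264*v^2*z - 104*v^2 - 416*v*z + 448*v + 1792*z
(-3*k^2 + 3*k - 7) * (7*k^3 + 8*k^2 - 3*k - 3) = -21*k^5 - 3*k^4 - 16*k^3 - 56*k^2 + 12*k + 21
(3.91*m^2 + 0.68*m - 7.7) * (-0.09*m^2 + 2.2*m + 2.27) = -0.3519*m^4 + 8.5408*m^3 + 11.0647*m^2 - 15.3964*m - 17.479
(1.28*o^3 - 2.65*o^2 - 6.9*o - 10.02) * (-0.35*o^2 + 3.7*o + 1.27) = -0.448*o^5 + 5.6635*o^4 - 5.7644*o^3 - 25.3885*o^2 - 45.837*o - 12.7254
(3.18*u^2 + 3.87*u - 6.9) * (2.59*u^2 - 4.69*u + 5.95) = 8.2362*u^4 - 4.8909*u^3 - 17.1003*u^2 + 55.3875*u - 41.055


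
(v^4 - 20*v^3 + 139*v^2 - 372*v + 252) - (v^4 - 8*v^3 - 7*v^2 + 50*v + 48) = -12*v^3 + 146*v^2 - 422*v + 204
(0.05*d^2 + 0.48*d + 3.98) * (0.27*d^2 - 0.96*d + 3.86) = 0.0135*d^4 + 0.0816*d^3 + 0.8068*d^2 - 1.968*d + 15.3628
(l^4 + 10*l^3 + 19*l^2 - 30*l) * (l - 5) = l^5 + 5*l^4 - 31*l^3 - 125*l^2 + 150*l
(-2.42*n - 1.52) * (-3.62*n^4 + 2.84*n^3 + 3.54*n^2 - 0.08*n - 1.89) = 8.7604*n^5 - 1.3704*n^4 - 12.8836*n^3 - 5.1872*n^2 + 4.6954*n + 2.8728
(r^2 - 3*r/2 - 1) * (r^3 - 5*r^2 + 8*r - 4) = r^5 - 13*r^4/2 + 29*r^3/2 - 11*r^2 - 2*r + 4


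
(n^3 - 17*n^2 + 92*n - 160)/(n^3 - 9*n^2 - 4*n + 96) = (n - 5)/(n + 3)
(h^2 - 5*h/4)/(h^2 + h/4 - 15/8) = 2*h/(2*h + 3)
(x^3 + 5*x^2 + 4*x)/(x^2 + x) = x + 4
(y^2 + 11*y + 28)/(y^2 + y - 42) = (y + 4)/(y - 6)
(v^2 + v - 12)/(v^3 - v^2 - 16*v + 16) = (v - 3)/(v^2 - 5*v + 4)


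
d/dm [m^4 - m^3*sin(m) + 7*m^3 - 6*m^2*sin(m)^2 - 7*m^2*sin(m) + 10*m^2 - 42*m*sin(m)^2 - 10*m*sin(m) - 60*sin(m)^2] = -m^3*cos(m) + 4*m^3 - 3*m^2*sin(m) - 6*m^2*sin(2*m) - 7*m^2*cos(m) + 21*m^2 - 12*m*sin(m)^2 - 14*m*sin(m) - 42*m*sin(2*m) - 10*m*cos(m) + 20*m - 42*sin(m)^2 - 10*sin(m) - 60*sin(2*m)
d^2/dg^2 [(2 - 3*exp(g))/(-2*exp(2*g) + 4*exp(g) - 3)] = (12*exp(4*g) - 8*exp(3*g) - 60*exp(2*g) + 52*exp(g) + 3)*exp(g)/(8*exp(6*g) - 48*exp(5*g) + 132*exp(4*g) - 208*exp(3*g) + 198*exp(2*g) - 108*exp(g) + 27)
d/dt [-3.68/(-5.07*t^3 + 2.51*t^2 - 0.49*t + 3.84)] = (-55.9728*t^2 + 18.4736*t - 1.8032)/(5.07*t^3 - 2.51*t^2 + 0.49*t - 3.84)^2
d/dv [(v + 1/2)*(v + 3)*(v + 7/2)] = 3*v^2 + 14*v + 55/4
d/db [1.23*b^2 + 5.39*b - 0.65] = 2.46*b + 5.39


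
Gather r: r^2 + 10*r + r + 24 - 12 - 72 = r^2 + 11*r - 60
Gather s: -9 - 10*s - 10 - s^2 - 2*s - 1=-s^2 - 12*s - 20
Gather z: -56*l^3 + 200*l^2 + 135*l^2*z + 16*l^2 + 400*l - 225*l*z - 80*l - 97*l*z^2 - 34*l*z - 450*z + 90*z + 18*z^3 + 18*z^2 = -56*l^3 + 216*l^2 + 320*l + 18*z^3 + z^2*(18 - 97*l) + z*(135*l^2 - 259*l - 360)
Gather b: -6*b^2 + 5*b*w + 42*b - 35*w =-6*b^2 + b*(5*w + 42) - 35*w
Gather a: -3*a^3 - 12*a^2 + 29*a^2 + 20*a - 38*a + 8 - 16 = -3*a^3 + 17*a^2 - 18*a - 8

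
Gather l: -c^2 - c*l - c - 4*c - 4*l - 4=-c^2 - 5*c + l*(-c - 4) - 4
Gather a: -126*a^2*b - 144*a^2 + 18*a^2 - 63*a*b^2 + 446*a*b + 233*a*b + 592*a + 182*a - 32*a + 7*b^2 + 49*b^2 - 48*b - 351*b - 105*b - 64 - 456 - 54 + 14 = a^2*(-126*b - 126) + a*(-63*b^2 + 679*b + 742) + 56*b^2 - 504*b - 560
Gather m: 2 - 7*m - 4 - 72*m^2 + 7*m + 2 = -72*m^2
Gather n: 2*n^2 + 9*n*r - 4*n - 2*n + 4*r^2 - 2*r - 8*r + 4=2*n^2 + n*(9*r - 6) + 4*r^2 - 10*r + 4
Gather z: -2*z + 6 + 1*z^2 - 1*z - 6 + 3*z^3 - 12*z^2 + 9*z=3*z^3 - 11*z^2 + 6*z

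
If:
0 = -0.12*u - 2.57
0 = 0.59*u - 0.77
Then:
No Solution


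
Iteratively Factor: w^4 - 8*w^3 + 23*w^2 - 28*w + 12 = (w - 2)*(w^3 - 6*w^2 + 11*w - 6) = (w - 3)*(w - 2)*(w^2 - 3*w + 2) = (w - 3)*(w - 2)^2*(w - 1)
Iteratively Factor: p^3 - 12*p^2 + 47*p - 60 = (p - 5)*(p^2 - 7*p + 12) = (p - 5)*(p - 3)*(p - 4)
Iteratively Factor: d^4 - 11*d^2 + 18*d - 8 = (d - 2)*(d^3 + 2*d^2 - 7*d + 4) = (d - 2)*(d - 1)*(d^2 + 3*d - 4) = (d - 2)*(d - 1)^2*(d + 4)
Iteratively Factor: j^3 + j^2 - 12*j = (j + 4)*(j^2 - 3*j) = (j - 3)*(j + 4)*(j)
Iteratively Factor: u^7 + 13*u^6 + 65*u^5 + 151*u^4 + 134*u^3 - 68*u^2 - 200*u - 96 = (u + 2)*(u^6 + 11*u^5 + 43*u^4 + 65*u^3 + 4*u^2 - 76*u - 48) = (u + 2)*(u + 4)*(u^5 + 7*u^4 + 15*u^3 + 5*u^2 - 16*u - 12) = (u + 2)*(u + 3)*(u + 4)*(u^4 + 4*u^3 + 3*u^2 - 4*u - 4) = (u + 2)^2*(u + 3)*(u + 4)*(u^3 + 2*u^2 - u - 2) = (u + 1)*(u + 2)^2*(u + 3)*(u + 4)*(u^2 + u - 2) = (u + 1)*(u + 2)^3*(u + 3)*(u + 4)*(u - 1)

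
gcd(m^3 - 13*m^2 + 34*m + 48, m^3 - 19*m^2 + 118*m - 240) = m^2 - 14*m + 48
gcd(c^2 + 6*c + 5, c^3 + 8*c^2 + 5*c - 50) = c + 5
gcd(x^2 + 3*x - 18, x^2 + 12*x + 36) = x + 6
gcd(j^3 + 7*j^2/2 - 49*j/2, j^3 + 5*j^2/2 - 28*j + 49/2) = j^2 + 7*j/2 - 49/2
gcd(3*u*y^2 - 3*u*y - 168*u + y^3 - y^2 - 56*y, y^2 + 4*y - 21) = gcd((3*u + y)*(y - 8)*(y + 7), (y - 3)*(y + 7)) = y + 7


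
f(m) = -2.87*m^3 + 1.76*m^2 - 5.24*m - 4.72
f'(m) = -8.61*m^2 + 3.52*m - 5.24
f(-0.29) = -2.98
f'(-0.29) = -6.98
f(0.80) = -9.26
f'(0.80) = -7.93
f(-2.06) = 38.63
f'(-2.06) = -49.03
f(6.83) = -872.82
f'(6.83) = -382.85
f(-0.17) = -3.76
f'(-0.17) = -6.09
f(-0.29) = -2.98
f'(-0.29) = -6.98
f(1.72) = -23.13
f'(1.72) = -24.66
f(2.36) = -45.01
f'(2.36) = -44.89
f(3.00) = -82.09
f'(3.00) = -72.17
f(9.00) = -2001.55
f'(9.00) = -670.97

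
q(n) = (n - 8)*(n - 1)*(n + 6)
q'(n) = (n - 8)*(n - 1) + (n - 8)*(n + 6) + (n - 1)*(n + 6)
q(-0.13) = 53.93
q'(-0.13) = -45.17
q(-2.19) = 123.85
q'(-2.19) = -18.47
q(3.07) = -92.56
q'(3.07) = -36.15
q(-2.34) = 126.40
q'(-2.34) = -15.53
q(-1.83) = 116.00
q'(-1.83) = -24.97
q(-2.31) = 125.93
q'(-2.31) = -16.13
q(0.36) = 31.10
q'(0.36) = -47.77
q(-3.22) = 131.63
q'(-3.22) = 4.43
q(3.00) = -90.00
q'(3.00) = -37.00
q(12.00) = 792.00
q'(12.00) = 314.00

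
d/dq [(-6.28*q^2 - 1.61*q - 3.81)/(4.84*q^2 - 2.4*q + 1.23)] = (22.8644*q^2 + 21.432*q - 11.1243)/(23.4256*q^4 - 23.232*q^3 + 17.6664*q^2 - 5.904*q + 1.5129)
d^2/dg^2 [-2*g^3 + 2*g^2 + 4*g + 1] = 4 - 12*g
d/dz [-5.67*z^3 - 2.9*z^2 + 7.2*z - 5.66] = -17.01*z^2 - 5.8*z + 7.2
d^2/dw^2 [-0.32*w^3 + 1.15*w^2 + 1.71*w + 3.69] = 2.3 - 1.92*w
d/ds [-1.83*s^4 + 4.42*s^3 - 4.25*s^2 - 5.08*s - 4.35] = -7.32*s^3 + 13.26*s^2 - 8.5*s - 5.08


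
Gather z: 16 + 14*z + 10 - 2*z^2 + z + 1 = -2*z^2 + 15*z + 27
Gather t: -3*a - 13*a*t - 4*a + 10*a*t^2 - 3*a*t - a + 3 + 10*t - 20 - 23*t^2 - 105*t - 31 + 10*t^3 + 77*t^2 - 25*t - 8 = -8*a + 10*t^3 + t^2*(10*a + 54) + t*(-16*a - 120) - 56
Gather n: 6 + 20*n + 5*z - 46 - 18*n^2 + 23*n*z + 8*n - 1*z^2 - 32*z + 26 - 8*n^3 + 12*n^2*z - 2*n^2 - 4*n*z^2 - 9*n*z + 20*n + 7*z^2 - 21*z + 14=-8*n^3 + n^2*(12*z - 20) + n*(-4*z^2 + 14*z + 48) + 6*z^2 - 48*z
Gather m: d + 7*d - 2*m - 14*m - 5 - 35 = 8*d - 16*m - 40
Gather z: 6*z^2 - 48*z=6*z^2 - 48*z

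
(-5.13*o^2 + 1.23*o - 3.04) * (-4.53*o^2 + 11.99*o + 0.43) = 23.2389*o^4 - 67.0806*o^3 + 26.313*o^2 - 35.9207*o - 1.3072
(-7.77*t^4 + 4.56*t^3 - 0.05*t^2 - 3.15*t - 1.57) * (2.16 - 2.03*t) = 15.7731*t^5 - 26.04*t^4 + 9.9511*t^3 + 6.2865*t^2 - 3.6169*t - 3.3912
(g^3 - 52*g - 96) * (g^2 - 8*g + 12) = g^5 - 8*g^4 - 40*g^3 + 320*g^2 + 144*g - 1152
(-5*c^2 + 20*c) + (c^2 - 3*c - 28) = -4*c^2 + 17*c - 28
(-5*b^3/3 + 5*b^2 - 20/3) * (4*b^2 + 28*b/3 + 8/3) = -20*b^5/3 + 40*b^4/9 + 380*b^3/9 - 40*b^2/3 - 560*b/9 - 160/9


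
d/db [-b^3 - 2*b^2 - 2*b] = -3*b^2 - 4*b - 2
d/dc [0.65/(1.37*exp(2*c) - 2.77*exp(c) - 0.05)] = (1.8005 - 1.781*exp(c))*exp(c)/(-1.37*exp(2*c) + 2.77*exp(c) + 0.05)^2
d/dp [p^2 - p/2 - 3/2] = 2*p - 1/2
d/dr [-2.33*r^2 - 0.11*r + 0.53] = -4.66*r - 0.11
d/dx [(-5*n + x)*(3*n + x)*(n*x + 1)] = -15*n^3 - 4*n^2*x + 3*n*x^2 - 2*n + 2*x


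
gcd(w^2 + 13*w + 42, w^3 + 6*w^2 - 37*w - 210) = w + 7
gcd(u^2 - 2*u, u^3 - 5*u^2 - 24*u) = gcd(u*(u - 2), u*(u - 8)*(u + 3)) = u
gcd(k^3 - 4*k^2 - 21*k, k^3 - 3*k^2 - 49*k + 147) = k - 7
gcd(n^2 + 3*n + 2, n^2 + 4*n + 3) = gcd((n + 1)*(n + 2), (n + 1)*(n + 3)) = n + 1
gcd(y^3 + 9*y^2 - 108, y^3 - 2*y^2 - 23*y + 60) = y - 3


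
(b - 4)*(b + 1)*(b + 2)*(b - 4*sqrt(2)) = b^4 - 4*sqrt(2)*b^3 - b^3 - 10*b^2 + 4*sqrt(2)*b^2 - 8*b + 40*sqrt(2)*b + 32*sqrt(2)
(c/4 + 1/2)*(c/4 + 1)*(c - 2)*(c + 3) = c^4/16 + 7*c^3/16 + c^2/2 - 7*c/4 - 3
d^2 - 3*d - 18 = (d - 6)*(d + 3)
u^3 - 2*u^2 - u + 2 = (u - 2)*(u - 1)*(u + 1)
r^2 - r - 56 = (r - 8)*(r + 7)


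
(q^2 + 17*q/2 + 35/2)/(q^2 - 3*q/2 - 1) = (2*q^2 + 17*q + 35)/(2*q^2 - 3*q - 2)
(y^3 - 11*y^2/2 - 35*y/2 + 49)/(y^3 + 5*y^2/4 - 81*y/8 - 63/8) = 4*(y^2 - 9*y + 14)/(4*y^2 - 9*y - 9)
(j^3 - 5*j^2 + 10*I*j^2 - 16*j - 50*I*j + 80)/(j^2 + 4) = (j^2 + j*(-5 + 8*I) - 40*I)/(j - 2*I)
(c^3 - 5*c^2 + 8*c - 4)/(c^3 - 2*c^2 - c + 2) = (c - 2)/(c + 1)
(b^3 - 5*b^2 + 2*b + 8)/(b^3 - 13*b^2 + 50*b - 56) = (b + 1)/(b - 7)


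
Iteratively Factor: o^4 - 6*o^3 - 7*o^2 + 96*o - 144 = (o - 3)*(o^3 - 3*o^2 - 16*o + 48) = (o - 3)^2*(o^2 - 16) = (o - 3)^2*(o + 4)*(o - 4)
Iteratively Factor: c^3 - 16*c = (c)*(c^2 - 16) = c*(c + 4)*(c - 4)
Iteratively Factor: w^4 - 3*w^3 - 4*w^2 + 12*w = (w)*(w^3 - 3*w^2 - 4*w + 12) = w*(w + 2)*(w^2 - 5*w + 6) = w*(w - 2)*(w + 2)*(w - 3)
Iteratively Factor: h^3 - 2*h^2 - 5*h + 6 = (h - 3)*(h^2 + h - 2) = (h - 3)*(h + 2)*(h - 1)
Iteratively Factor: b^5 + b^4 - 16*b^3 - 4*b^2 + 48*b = (b + 4)*(b^4 - 3*b^3 - 4*b^2 + 12*b) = b*(b + 4)*(b^3 - 3*b^2 - 4*b + 12) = b*(b - 3)*(b + 4)*(b^2 - 4) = b*(b - 3)*(b - 2)*(b + 4)*(b + 2)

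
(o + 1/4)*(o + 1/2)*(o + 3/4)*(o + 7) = o^4 + 17*o^3/2 + 179*o^2/16 + 157*o/32 + 21/32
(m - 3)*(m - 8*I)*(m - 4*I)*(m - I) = m^4 - 3*m^3 - 13*I*m^3 - 44*m^2 + 39*I*m^2 + 132*m + 32*I*m - 96*I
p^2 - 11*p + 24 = (p - 8)*(p - 3)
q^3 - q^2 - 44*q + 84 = (q - 6)*(q - 2)*(q + 7)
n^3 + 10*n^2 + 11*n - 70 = (n - 2)*(n + 5)*(n + 7)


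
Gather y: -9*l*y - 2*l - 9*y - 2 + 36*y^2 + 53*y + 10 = -2*l + 36*y^2 + y*(44 - 9*l) + 8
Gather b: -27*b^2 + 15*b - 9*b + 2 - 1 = -27*b^2 + 6*b + 1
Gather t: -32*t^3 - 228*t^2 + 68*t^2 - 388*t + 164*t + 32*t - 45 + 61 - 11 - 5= -32*t^3 - 160*t^2 - 192*t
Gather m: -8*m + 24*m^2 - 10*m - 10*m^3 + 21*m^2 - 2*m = -10*m^3 + 45*m^2 - 20*m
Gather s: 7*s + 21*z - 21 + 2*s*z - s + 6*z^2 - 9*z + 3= s*(2*z + 6) + 6*z^2 + 12*z - 18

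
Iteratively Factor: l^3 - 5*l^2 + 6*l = (l - 2)*(l^2 - 3*l) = l*(l - 2)*(l - 3)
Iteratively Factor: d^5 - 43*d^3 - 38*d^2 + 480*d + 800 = (d + 4)*(d^4 - 4*d^3 - 27*d^2 + 70*d + 200) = (d - 5)*(d + 4)*(d^3 + d^2 - 22*d - 40) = (d - 5)*(d + 4)^2*(d^2 - 3*d - 10) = (d - 5)*(d + 2)*(d + 4)^2*(d - 5)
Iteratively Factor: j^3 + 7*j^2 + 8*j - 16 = (j + 4)*(j^2 + 3*j - 4) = (j + 4)^2*(j - 1)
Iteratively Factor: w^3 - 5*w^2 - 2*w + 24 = (w - 4)*(w^2 - w - 6) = (w - 4)*(w - 3)*(w + 2)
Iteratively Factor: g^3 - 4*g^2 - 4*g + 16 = (g - 2)*(g^2 - 2*g - 8) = (g - 2)*(g + 2)*(g - 4)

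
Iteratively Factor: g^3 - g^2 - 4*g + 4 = (g + 2)*(g^2 - 3*g + 2) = (g - 1)*(g + 2)*(g - 2)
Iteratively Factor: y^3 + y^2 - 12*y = (y)*(y^2 + y - 12) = y*(y + 4)*(y - 3)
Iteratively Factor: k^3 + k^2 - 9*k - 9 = (k + 3)*(k^2 - 2*k - 3) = (k + 1)*(k + 3)*(k - 3)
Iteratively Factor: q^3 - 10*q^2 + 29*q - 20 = (q - 5)*(q^2 - 5*q + 4) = (q - 5)*(q - 4)*(q - 1)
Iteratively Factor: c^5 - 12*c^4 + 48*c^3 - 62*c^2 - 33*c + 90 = (c - 2)*(c^4 - 10*c^3 + 28*c^2 - 6*c - 45) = (c - 3)*(c - 2)*(c^3 - 7*c^2 + 7*c + 15) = (c - 3)^2*(c - 2)*(c^2 - 4*c - 5) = (c - 3)^2*(c - 2)*(c + 1)*(c - 5)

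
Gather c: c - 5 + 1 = c - 4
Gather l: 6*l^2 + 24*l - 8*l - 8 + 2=6*l^2 + 16*l - 6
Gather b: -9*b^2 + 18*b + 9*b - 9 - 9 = -9*b^2 + 27*b - 18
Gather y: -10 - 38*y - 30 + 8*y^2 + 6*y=8*y^2 - 32*y - 40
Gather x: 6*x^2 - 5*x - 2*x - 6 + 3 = 6*x^2 - 7*x - 3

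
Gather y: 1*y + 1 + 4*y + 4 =5*y + 5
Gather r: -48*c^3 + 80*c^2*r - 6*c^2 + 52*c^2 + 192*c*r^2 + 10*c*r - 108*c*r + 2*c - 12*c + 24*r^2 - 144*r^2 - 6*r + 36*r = -48*c^3 + 46*c^2 - 10*c + r^2*(192*c - 120) + r*(80*c^2 - 98*c + 30)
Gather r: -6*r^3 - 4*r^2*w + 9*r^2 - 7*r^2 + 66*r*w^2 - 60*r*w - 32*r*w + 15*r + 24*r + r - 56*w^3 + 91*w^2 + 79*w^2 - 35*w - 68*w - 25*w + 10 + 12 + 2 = -6*r^3 + r^2*(2 - 4*w) + r*(66*w^2 - 92*w + 40) - 56*w^3 + 170*w^2 - 128*w + 24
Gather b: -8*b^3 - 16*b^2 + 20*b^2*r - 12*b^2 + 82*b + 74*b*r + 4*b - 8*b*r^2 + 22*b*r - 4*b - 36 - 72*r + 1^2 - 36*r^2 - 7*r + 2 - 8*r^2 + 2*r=-8*b^3 + b^2*(20*r - 28) + b*(-8*r^2 + 96*r + 82) - 44*r^2 - 77*r - 33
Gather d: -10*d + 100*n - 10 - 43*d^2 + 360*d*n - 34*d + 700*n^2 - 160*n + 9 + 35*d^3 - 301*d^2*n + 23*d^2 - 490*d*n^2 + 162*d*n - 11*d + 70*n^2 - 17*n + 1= 35*d^3 + d^2*(-301*n - 20) + d*(-490*n^2 + 522*n - 55) + 770*n^2 - 77*n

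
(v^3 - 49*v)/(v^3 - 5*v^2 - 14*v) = (v + 7)/(v + 2)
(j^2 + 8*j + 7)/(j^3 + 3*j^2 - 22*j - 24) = (j + 7)/(j^2 + 2*j - 24)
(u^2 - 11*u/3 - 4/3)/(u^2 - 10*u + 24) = (u + 1/3)/(u - 6)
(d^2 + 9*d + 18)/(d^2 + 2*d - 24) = (d + 3)/(d - 4)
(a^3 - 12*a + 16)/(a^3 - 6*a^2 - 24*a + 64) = (a - 2)/(a - 8)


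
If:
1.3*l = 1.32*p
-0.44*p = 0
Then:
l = 0.00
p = 0.00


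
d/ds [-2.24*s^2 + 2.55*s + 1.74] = 2.55 - 4.48*s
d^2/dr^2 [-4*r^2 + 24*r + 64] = -8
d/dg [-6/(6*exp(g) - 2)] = 9*exp(g)/(3*exp(g) - 1)^2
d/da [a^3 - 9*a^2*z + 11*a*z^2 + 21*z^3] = 3*a^2 - 18*a*z + 11*z^2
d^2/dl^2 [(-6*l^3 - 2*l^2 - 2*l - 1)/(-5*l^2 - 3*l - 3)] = 2*(-16*l^3 + 147*l^2 + 117*l - 6)/(125*l^6 + 225*l^5 + 360*l^4 + 297*l^3 + 216*l^2 + 81*l + 27)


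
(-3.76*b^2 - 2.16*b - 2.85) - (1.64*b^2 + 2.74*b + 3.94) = -5.4*b^2 - 4.9*b - 6.79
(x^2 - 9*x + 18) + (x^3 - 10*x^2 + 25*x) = x^3 - 9*x^2 + 16*x + 18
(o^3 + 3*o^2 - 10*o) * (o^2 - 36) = o^5 + 3*o^4 - 46*o^3 - 108*o^2 + 360*o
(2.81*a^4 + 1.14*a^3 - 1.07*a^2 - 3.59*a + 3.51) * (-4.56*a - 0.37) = -12.8136*a^5 - 6.2381*a^4 + 4.4574*a^3 + 16.7663*a^2 - 14.6773*a - 1.2987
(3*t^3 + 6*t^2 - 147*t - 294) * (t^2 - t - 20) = 3*t^5 + 3*t^4 - 213*t^3 - 267*t^2 + 3234*t + 5880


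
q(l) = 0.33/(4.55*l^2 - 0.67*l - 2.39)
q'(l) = 0.33*(0.67 - 9.1*l)/(4.55*l^2 - 0.67*l - 2.39)^2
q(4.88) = 0.00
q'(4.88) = -0.00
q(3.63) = 0.01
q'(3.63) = -0.00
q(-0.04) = -0.14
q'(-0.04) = 0.06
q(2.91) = 0.01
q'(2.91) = -0.01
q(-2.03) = 0.02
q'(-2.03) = 0.02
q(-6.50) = 0.00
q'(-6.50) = 0.00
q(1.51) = 0.05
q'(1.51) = -0.09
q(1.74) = 0.03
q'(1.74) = -0.05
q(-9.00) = 0.00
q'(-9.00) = 0.00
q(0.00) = -0.14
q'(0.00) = 0.04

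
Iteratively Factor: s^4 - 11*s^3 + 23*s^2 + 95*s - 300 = (s - 5)*(s^3 - 6*s^2 - 7*s + 60) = (s - 5)*(s - 4)*(s^2 - 2*s - 15) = (s - 5)^2*(s - 4)*(s + 3)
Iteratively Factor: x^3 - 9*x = (x + 3)*(x^2 - 3*x) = (x - 3)*(x + 3)*(x)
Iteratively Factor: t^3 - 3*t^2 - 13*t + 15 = (t + 3)*(t^2 - 6*t + 5) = (t - 1)*(t + 3)*(t - 5)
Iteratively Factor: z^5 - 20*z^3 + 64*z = (z)*(z^4 - 20*z^2 + 64) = z*(z - 4)*(z^3 + 4*z^2 - 4*z - 16) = z*(z - 4)*(z + 4)*(z^2 - 4) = z*(z - 4)*(z + 2)*(z + 4)*(z - 2)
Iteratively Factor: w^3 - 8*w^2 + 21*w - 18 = (w - 2)*(w^2 - 6*w + 9) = (w - 3)*(w - 2)*(w - 3)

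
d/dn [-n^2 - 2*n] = -2*n - 2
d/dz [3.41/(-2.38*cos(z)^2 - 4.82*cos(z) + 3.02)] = -(16.2316*cos(z) + 16.4362)*sin(z)/(2.38*cos(z)^2 + 4.82*cos(z) - 3.02)^2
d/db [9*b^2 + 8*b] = 18*b + 8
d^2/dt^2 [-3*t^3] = -18*t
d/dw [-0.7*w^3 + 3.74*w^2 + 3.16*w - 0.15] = -2.1*w^2 + 7.48*w + 3.16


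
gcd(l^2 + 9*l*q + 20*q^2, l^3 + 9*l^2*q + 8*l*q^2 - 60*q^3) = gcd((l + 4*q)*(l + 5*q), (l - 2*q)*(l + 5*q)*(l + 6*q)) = l + 5*q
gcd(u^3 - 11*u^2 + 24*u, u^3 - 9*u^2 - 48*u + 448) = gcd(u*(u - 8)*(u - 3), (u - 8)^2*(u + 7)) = u - 8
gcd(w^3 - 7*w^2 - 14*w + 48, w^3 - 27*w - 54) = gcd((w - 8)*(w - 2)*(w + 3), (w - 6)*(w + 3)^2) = w + 3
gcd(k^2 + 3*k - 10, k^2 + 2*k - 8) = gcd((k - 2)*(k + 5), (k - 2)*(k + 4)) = k - 2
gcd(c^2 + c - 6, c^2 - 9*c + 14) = c - 2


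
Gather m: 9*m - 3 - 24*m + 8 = 5 - 15*m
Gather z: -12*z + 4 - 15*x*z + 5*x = 5*x + z*(-15*x - 12) + 4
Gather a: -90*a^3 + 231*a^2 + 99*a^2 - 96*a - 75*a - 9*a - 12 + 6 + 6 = -90*a^3 + 330*a^2 - 180*a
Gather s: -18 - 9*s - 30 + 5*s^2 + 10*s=5*s^2 + s - 48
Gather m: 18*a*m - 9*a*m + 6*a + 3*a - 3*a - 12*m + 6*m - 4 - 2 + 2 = 6*a + m*(9*a - 6) - 4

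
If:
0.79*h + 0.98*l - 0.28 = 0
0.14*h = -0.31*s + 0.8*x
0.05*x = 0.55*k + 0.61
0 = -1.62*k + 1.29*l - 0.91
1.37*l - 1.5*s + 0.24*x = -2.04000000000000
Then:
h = 1.13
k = -1.06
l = -0.63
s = 0.87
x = 0.54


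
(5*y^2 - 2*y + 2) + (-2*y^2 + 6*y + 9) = 3*y^2 + 4*y + 11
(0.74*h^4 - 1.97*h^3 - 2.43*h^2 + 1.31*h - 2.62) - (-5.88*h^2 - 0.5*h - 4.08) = 0.74*h^4 - 1.97*h^3 + 3.45*h^2 + 1.81*h + 1.46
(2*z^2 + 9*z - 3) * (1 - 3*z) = -6*z^3 - 25*z^2 + 18*z - 3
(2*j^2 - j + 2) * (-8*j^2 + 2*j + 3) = -16*j^4 + 12*j^3 - 12*j^2 + j + 6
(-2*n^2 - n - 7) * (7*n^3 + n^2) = -14*n^5 - 9*n^4 - 50*n^3 - 7*n^2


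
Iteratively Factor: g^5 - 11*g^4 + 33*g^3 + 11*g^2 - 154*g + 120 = (g - 1)*(g^4 - 10*g^3 + 23*g^2 + 34*g - 120) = (g - 5)*(g - 1)*(g^3 - 5*g^2 - 2*g + 24) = (g - 5)*(g - 4)*(g - 1)*(g^2 - g - 6) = (g - 5)*(g - 4)*(g - 1)*(g + 2)*(g - 3)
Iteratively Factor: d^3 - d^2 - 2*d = (d)*(d^2 - d - 2) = d*(d + 1)*(d - 2)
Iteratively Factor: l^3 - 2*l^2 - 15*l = (l - 5)*(l^2 + 3*l) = (l - 5)*(l + 3)*(l)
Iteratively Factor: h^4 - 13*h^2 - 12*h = (h)*(h^3 - 13*h - 12) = h*(h - 4)*(h^2 + 4*h + 3) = h*(h - 4)*(h + 3)*(h + 1)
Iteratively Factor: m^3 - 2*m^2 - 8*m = (m - 4)*(m^2 + 2*m) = (m - 4)*(m + 2)*(m)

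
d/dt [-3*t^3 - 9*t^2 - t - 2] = -9*t^2 - 18*t - 1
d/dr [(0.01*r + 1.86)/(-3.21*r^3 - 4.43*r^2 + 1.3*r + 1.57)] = (0.0642*r^3 + 17.9561*r^2 + 16.4796*r - 2.4023)/(10.3041*r^6 + 28.4406*r^5 + 11.2789*r^4 - 21.5974*r^3 - 12.2202*r^2 + 4.082*r + 2.4649)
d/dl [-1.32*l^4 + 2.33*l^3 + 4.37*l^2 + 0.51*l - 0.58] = -5.28*l^3 + 6.99*l^2 + 8.74*l + 0.51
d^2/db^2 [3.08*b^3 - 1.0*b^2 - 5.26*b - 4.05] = 18.48*b - 2.0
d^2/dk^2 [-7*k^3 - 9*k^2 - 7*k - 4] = -42*k - 18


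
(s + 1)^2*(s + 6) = s^3 + 8*s^2 + 13*s + 6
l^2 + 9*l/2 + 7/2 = (l + 1)*(l + 7/2)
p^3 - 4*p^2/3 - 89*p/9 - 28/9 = (p - 4)*(p + 1/3)*(p + 7/3)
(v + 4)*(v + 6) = v^2 + 10*v + 24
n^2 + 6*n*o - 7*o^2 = (n - o)*(n + 7*o)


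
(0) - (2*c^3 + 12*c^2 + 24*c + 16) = -2*c^3 - 12*c^2 - 24*c - 16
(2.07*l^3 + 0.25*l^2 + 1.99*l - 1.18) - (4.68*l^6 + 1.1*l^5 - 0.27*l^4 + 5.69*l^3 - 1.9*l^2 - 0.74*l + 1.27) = -4.68*l^6 - 1.1*l^5 + 0.27*l^4 - 3.62*l^3 + 2.15*l^2 + 2.73*l - 2.45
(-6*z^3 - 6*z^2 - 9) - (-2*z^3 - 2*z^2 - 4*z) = -4*z^3 - 4*z^2 + 4*z - 9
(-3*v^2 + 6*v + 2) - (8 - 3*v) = -3*v^2 + 9*v - 6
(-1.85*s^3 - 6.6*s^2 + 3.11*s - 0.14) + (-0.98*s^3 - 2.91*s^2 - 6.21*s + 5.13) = -2.83*s^3 - 9.51*s^2 - 3.1*s + 4.99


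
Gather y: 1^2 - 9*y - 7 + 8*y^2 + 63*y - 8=8*y^2 + 54*y - 14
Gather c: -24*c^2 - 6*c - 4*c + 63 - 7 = -24*c^2 - 10*c + 56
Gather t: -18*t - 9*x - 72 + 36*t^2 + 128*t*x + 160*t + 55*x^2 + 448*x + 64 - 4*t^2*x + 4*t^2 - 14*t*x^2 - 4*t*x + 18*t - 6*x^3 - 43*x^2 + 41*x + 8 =t^2*(40 - 4*x) + t*(-14*x^2 + 124*x + 160) - 6*x^3 + 12*x^2 + 480*x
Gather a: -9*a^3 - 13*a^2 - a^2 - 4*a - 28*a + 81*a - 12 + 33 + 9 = -9*a^3 - 14*a^2 + 49*a + 30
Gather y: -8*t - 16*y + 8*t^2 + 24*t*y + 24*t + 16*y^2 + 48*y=8*t^2 + 16*t + 16*y^2 + y*(24*t + 32)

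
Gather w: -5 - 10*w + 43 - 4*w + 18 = 56 - 14*w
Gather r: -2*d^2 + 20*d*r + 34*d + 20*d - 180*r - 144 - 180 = -2*d^2 + 54*d + r*(20*d - 180) - 324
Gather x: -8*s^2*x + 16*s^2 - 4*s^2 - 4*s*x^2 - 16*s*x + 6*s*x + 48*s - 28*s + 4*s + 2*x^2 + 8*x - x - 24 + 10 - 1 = 12*s^2 + 24*s + x^2*(2 - 4*s) + x*(-8*s^2 - 10*s + 7) - 15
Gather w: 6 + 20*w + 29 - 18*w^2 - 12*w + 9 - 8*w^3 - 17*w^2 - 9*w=-8*w^3 - 35*w^2 - w + 44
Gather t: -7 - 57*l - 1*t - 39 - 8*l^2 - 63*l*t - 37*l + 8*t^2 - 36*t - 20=-8*l^2 - 94*l + 8*t^2 + t*(-63*l - 37) - 66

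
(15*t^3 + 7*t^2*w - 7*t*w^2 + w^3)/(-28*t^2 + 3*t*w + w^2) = (15*t^3 + 7*t^2*w - 7*t*w^2 + w^3)/(-28*t^2 + 3*t*w + w^2)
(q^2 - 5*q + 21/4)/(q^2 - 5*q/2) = (4*q^2 - 20*q + 21)/(2*q*(2*q - 5))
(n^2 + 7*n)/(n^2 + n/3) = 3*(n + 7)/(3*n + 1)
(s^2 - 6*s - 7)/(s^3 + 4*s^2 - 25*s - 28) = (s - 7)/(s^2 + 3*s - 28)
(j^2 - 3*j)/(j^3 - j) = (j - 3)/(j^2 - 1)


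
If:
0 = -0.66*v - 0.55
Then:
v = -0.83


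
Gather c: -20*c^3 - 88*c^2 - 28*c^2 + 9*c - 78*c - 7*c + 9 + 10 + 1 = -20*c^3 - 116*c^2 - 76*c + 20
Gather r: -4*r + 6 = 6 - 4*r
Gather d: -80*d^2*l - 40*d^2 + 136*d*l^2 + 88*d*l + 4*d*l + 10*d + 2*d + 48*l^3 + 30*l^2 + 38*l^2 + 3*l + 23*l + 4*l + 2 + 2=d^2*(-80*l - 40) + d*(136*l^2 + 92*l + 12) + 48*l^3 + 68*l^2 + 30*l + 4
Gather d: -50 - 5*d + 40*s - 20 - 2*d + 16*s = -7*d + 56*s - 70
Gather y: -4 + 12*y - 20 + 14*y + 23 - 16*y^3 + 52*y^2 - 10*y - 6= -16*y^3 + 52*y^2 + 16*y - 7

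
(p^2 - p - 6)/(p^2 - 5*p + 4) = (p^2 - p - 6)/(p^2 - 5*p + 4)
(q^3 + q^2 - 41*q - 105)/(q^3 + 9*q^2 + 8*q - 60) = (q^2 - 4*q - 21)/(q^2 + 4*q - 12)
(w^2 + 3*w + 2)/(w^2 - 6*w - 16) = (w + 1)/(w - 8)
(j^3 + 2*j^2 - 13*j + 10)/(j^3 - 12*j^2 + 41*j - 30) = (j^2 + 3*j - 10)/(j^2 - 11*j + 30)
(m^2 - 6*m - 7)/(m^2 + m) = (m - 7)/m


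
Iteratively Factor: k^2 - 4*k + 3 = (k - 3)*(k - 1)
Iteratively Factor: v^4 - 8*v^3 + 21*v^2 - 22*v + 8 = (v - 2)*(v^3 - 6*v^2 + 9*v - 4) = (v - 4)*(v - 2)*(v^2 - 2*v + 1) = (v - 4)*(v - 2)*(v - 1)*(v - 1)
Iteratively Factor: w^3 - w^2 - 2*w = (w - 2)*(w^2 + w) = (w - 2)*(w + 1)*(w)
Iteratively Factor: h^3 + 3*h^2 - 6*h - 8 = (h + 4)*(h^2 - h - 2) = (h - 2)*(h + 4)*(h + 1)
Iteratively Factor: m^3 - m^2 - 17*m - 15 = (m + 3)*(m^2 - 4*m - 5) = (m + 1)*(m + 3)*(m - 5)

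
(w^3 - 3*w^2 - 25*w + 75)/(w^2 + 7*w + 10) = (w^2 - 8*w + 15)/(w + 2)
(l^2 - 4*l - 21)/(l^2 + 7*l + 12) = (l - 7)/(l + 4)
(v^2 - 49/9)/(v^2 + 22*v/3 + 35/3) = (v - 7/3)/(v + 5)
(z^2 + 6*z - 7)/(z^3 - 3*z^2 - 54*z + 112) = (z - 1)/(z^2 - 10*z + 16)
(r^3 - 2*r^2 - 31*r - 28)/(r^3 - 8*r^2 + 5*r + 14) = (r + 4)/(r - 2)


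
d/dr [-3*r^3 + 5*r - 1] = 5 - 9*r^2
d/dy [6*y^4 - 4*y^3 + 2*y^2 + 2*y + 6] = 24*y^3 - 12*y^2 + 4*y + 2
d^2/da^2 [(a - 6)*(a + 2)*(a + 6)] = 6*a + 4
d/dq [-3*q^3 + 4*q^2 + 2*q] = -9*q^2 + 8*q + 2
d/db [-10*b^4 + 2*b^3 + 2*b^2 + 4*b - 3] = -40*b^3 + 6*b^2 + 4*b + 4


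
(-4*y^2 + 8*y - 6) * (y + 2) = -4*y^3 + 10*y - 12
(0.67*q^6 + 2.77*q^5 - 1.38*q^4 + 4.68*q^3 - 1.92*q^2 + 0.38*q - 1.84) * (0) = 0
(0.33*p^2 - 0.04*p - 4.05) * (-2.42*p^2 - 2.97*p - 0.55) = -0.7986*p^4 - 0.8833*p^3 + 9.7383*p^2 + 12.0505*p + 2.2275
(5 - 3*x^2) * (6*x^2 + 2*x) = -18*x^4 - 6*x^3 + 30*x^2 + 10*x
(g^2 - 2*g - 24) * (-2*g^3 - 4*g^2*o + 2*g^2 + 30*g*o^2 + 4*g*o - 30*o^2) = -2*g^5 - 4*g^4*o + 6*g^4 + 30*g^3*o^2 + 12*g^3*o + 44*g^3 - 90*g^2*o^2 + 88*g^2*o - 48*g^2 - 660*g*o^2 - 96*g*o + 720*o^2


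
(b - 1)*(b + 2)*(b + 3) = b^3 + 4*b^2 + b - 6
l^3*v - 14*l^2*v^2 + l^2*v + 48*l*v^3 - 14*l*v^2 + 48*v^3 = (l - 8*v)*(l - 6*v)*(l*v + v)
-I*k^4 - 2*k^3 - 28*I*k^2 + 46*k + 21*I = (k - 7*I)*(k + I)*(k + 3*I)*(-I*k + 1)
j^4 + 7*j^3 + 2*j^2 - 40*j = j*(j - 2)*(j + 4)*(j + 5)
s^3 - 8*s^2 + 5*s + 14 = (s - 7)*(s - 2)*(s + 1)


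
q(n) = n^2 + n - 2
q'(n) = 2*n + 1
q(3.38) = 12.80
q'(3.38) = 7.76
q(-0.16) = -2.13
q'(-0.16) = 0.68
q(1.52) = 1.83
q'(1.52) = 4.04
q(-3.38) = 6.04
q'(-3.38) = -5.76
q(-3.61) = 7.42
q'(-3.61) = -6.22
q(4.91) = 27.02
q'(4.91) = 10.82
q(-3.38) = 6.04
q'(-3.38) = -5.76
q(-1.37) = -1.49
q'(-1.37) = -1.74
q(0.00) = -2.00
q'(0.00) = 1.00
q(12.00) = 154.00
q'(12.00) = 25.00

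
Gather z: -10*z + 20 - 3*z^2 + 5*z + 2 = -3*z^2 - 5*z + 22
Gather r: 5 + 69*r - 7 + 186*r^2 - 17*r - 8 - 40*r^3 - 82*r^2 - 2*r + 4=-40*r^3 + 104*r^2 + 50*r - 6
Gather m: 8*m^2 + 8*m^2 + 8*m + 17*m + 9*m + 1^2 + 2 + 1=16*m^2 + 34*m + 4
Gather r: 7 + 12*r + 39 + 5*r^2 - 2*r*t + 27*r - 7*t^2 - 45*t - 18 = 5*r^2 + r*(39 - 2*t) - 7*t^2 - 45*t + 28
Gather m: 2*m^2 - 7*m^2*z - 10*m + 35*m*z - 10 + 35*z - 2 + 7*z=m^2*(2 - 7*z) + m*(35*z - 10) + 42*z - 12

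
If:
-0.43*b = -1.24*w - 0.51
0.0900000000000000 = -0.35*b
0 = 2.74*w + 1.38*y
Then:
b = -0.26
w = -0.50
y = 0.99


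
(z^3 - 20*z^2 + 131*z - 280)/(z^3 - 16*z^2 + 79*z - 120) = (z - 7)/(z - 3)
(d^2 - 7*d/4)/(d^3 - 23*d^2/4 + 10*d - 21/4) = d/(d^2 - 4*d + 3)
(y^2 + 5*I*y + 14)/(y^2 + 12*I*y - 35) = (y - 2*I)/(y + 5*I)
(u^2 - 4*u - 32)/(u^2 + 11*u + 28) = (u - 8)/(u + 7)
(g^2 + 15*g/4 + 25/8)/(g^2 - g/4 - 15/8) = (2*g + 5)/(2*g - 3)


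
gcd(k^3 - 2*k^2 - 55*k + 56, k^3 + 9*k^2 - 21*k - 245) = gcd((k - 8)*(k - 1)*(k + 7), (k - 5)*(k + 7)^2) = k + 7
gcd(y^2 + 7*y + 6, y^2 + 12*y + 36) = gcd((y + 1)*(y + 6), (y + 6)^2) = y + 6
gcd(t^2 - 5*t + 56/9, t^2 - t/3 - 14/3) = t - 7/3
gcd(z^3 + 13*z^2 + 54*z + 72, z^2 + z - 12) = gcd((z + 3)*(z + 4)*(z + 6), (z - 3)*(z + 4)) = z + 4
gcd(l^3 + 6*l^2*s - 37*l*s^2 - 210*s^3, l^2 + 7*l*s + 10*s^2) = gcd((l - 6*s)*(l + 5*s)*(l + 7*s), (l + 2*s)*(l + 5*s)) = l + 5*s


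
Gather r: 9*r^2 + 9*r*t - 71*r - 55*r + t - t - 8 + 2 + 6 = 9*r^2 + r*(9*t - 126)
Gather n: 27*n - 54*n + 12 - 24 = -27*n - 12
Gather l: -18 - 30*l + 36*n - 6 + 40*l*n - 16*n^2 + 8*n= l*(40*n - 30) - 16*n^2 + 44*n - 24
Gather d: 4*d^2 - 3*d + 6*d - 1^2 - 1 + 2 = 4*d^2 + 3*d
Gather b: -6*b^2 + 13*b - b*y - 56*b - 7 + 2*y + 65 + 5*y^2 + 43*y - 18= -6*b^2 + b*(-y - 43) + 5*y^2 + 45*y + 40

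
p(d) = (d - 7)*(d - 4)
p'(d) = 2*d - 11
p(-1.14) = 41.84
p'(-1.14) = -13.28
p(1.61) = 12.88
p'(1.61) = -7.78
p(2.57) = 6.33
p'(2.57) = -5.86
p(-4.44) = 96.55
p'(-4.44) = -19.88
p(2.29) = 8.05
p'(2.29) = -6.42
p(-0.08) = 28.89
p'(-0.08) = -11.16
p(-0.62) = 35.20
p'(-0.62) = -12.24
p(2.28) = 8.12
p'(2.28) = -6.44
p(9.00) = 10.00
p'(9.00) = 7.00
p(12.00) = 40.00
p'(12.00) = 13.00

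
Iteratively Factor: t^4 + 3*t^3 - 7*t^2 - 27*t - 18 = (t + 2)*(t^3 + t^2 - 9*t - 9) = (t - 3)*(t + 2)*(t^2 + 4*t + 3) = (t - 3)*(t + 1)*(t + 2)*(t + 3)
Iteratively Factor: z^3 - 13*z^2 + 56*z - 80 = (z - 4)*(z^2 - 9*z + 20) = (z - 4)^2*(z - 5)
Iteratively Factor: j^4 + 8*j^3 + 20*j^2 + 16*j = (j + 2)*(j^3 + 6*j^2 + 8*j) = (j + 2)^2*(j^2 + 4*j) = (j + 2)^2*(j + 4)*(j)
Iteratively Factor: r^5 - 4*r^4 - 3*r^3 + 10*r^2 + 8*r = (r + 1)*(r^4 - 5*r^3 + 2*r^2 + 8*r) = r*(r + 1)*(r^3 - 5*r^2 + 2*r + 8) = r*(r + 1)^2*(r^2 - 6*r + 8) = r*(r - 2)*(r + 1)^2*(r - 4)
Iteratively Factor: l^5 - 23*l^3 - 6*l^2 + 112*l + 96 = (l - 4)*(l^4 + 4*l^3 - 7*l^2 - 34*l - 24) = (l - 4)*(l + 4)*(l^3 - 7*l - 6) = (l - 4)*(l - 3)*(l + 4)*(l^2 + 3*l + 2) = (l - 4)*(l - 3)*(l + 2)*(l + 4)*(l + 1)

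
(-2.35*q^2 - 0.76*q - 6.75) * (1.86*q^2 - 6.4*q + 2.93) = -4.371*q^4 + 13.6264*q^3 - 14.5765*q^2 + 40.9732*q - 19.7775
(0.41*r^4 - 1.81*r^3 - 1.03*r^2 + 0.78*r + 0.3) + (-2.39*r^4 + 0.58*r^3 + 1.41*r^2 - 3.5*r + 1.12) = -1.98*r^4 - 1.23*r^3 + 0.38*r^2 - 2.72*r + 1.42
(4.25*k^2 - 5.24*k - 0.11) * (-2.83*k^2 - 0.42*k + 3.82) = -12.0275*k^4 + 13.0442*k^3 + 18.7471*k^2 - 19.9706*k - 0.4202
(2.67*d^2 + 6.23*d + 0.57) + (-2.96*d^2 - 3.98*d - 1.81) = -0.29*d^2 + 2.25*d - 1.24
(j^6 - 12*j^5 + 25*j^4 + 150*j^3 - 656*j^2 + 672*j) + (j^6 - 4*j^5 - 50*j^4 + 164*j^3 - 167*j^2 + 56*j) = 2*j^6 - 16*j^5 - 25*j^4 + 314*j^3 - 823*j^2 + 728*j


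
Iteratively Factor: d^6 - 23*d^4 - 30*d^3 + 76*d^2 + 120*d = (d + 3)*(d^5 - 3*d^4 - 14*d^3 + 12*d^2 + 40*d) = d*(d + 3)*(d^4 - 3*d^3 - 14*d^2 + 12*d + 40) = d*(d + 2)*(d + 3)*(d^3 - 5*d^2 - 4*d + 20) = d*(d - 5)*(d + 2)*(d + 3)*(d^2 - 4) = d*(d - 5)*(d + 2)^2*(d + 3)*(d - 2)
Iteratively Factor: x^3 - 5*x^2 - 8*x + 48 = (x + 3)*(x^2 - 8*x + 16) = (x - 4)*(x + 3)*(x - 4)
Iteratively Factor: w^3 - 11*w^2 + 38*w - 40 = (w - 4)*(w^2 - 7*w + 10) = (w - 4)*(w - 2)*(w - 5)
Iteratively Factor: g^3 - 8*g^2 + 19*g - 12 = (g - 4)*(g^2 - 4*g + 3) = (g - 4)*(g - 3)*(g - 1)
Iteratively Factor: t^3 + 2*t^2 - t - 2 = (t - 1)*(t^2 + 3*t + 2) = (t - 1)*(t + 2)*(t + 1)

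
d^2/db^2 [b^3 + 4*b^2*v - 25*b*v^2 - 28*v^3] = 6*b + 8*v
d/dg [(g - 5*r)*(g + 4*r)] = 2*g - r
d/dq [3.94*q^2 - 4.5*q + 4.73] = 7.88*q - 4.5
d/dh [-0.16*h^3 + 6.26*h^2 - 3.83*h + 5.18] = -0.48*h^2 + 12.52*h - 3.83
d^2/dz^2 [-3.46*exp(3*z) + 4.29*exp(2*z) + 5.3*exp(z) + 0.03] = (-31.14*exp(2*z) + 17.16*exp(z) + 5.3)*exp(z)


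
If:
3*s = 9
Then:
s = 3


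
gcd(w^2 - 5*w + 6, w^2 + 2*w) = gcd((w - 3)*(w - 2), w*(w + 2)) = 1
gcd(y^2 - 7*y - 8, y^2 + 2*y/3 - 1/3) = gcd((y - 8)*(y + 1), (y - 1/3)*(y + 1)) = y + 1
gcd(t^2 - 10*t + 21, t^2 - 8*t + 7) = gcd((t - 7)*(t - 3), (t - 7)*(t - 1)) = t - 7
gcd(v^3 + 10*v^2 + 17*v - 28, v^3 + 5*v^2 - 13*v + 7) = v^2 + 6*v - 7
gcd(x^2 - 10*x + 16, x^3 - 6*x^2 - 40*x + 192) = x - 8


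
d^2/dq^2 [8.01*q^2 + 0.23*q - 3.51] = 16.0200000000000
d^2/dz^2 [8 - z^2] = -2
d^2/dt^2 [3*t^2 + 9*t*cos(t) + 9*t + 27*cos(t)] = -9*t*cos(t) - 18*sin(t) - 27*cos(t) + 6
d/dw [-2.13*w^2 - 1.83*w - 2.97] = -4.26*w - 1.83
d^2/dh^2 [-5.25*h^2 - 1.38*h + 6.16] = -10.5000000000000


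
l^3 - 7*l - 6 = (l - 3)*(l + 1)*(l + 2)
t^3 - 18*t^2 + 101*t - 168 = (t - 8)*(t - 7)*(t - 3)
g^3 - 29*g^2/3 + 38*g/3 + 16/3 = (g - 8)*(g - 2)*(g + 1/3)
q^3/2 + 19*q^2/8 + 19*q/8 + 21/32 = (q/2 + 1/4)*(q + 3/4)*(q + 7/2)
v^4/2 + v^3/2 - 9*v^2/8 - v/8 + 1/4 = (v/2 + 1)*(v - 1)*(v - 1/2)*(v + 1/2)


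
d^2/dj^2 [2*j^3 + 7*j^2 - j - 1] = 12*j + 14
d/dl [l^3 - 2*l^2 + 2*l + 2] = 3*l^2 - 4*l + 2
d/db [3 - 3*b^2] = -6*b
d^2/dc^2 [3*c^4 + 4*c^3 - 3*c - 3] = 12*c*(3*c + 2)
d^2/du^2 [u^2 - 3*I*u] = 2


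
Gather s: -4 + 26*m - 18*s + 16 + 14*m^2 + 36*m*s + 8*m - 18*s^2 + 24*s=14*m^2 + 34*m - 18*s^2 + s*(36*m + 6) + 12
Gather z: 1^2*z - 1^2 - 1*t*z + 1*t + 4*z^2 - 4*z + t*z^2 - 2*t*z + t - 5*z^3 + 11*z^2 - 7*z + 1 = 2*t - 5*z^3 + z^2*(t + 15) + z*(-3*t - 10)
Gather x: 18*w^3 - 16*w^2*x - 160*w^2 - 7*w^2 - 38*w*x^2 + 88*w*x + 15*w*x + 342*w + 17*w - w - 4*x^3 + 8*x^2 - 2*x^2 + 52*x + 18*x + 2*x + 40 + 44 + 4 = 18*w^3 - 167*w^2 + 358*w - 4*x^3 + x^2*(6 - 38*w) + x*(-16*w^2 + 103*w + 72) + 88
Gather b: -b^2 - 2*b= -b^2 - 2*b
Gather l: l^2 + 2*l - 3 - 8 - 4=l^2 + 2*l - 15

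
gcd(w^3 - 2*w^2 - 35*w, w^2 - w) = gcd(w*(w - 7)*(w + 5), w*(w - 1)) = w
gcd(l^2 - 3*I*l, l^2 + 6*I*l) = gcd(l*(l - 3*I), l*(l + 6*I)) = l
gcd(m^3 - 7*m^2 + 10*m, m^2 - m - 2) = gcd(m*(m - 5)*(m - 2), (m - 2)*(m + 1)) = m - 2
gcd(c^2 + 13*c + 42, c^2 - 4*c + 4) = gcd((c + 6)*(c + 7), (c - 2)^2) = 1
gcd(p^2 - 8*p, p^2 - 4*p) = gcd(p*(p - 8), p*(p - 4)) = p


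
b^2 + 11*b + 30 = (b + 5)*(b + 6)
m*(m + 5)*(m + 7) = m^3 + 12*m^2 + 35*m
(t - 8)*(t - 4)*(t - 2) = t^3 - 14*t^2 + 56*t - 64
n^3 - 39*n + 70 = (n - 5)*(n - 2)*(n + 7)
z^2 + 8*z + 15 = (z + 3)*(z + 5)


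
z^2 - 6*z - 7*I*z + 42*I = (z - 6)*(z - 7*I)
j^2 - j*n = j*(j - n)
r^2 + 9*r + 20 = (r + 4)*(r + 5)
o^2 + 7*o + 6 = (o + 1)*(o + 6)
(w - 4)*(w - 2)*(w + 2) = w^3 - 4*w^2 - 4*w + 16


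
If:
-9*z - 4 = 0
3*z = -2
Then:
No Solution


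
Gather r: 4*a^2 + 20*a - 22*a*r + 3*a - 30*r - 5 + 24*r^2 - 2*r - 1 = 4*a^2 + 23*a + 24*r^2 + r*(-22*a - 32) - 6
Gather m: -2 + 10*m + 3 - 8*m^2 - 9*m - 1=-8*m^2 + m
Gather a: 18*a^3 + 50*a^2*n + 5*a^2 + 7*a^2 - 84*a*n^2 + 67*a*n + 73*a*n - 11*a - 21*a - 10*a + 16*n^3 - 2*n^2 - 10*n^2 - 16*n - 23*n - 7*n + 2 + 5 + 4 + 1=18*a^3 + a^2*(50*n + 12) + a*(-84*n^2 + 140*n - 42) + 16*n^3 - 12*n^2 - 46*n + 12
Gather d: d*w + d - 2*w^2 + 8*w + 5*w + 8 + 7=d*(w + 1) - 2*w^2 + 13*w + 15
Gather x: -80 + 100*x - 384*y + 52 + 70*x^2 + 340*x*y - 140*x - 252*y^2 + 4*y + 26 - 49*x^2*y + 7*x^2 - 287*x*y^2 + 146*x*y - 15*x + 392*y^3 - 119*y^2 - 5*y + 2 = x^2*(77 - 49*y) + x*(-287*y^2 + 486*y - 55) + 392*y^3 - 371*y^2 - 385*y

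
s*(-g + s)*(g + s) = -g^2*s + s^3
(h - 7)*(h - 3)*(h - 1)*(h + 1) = h^4 - 10*h^3 + 20*h^2 + 10*h - 21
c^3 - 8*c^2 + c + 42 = (c - 7)*(c - 3)*(c + 2)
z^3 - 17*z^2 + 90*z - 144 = (z - 8)*(z - 6)*(z - 3)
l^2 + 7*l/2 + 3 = (l + 3/2)*(l + 2)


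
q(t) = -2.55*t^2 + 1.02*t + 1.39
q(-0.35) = 0.72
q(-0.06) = 1.32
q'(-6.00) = 31.62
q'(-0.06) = 1.33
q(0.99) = -0.10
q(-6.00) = -96.53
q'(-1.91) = 10.76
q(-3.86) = -40.54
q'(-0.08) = 1.43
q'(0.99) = -4.03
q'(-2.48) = 13.67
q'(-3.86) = 20.71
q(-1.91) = -9.86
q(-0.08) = 1.29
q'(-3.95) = 21.16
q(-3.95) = -42.43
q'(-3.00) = 16.32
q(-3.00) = -24.62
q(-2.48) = -16.82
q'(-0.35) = 2.80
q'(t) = 1.02 - 5.1*t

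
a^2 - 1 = (a - 1)*(a + 1)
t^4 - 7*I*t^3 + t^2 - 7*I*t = t*(t - 7*I)*(t - I)*(t + I)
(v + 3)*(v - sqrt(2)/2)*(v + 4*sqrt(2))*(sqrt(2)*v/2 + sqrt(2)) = sqrt(2)*v^4/2 + 7*v^3/2 + 5*sqrt(2)*v^3/2 + sqrt(2)*v^2 + 35*v^2/2 - 10*sqrt(2)*v + 21*v - 12*sqrt(2)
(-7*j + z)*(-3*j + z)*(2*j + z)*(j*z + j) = 42*j^4*z + 42*j^4 + j^3*z^2 + j^3*z - 8*j^2*z^3 - 8*j^2*z^2 + j*z^4 + j*z^3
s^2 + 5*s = s*(s + 5)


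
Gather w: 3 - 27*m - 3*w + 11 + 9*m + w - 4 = -18*m - 2*w + 10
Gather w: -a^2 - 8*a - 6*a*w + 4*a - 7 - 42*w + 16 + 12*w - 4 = -a^2 - 4*a + w*(-6*a - 30) + 5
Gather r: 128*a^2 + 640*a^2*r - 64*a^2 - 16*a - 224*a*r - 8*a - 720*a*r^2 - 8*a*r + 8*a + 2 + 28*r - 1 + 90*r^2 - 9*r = 64*a^2 - 16*a + r^2*(90 - 720*a) + r*(640*a^2 - 232*a + 19) + 1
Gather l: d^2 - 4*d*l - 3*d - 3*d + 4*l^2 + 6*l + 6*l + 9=d^2 - 6*d + 4*l^2 + l*(12 - 4*d) + 9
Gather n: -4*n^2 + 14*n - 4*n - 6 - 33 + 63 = -4*n^2 + 10*n + 24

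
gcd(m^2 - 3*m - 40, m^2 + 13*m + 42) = 1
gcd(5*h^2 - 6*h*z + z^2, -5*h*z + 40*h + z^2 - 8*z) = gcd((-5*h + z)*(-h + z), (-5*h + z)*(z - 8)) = -5*h + z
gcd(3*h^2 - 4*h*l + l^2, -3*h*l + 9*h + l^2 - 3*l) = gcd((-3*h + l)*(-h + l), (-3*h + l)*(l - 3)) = 3*h - l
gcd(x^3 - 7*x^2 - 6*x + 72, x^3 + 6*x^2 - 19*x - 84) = x^2 - x - 12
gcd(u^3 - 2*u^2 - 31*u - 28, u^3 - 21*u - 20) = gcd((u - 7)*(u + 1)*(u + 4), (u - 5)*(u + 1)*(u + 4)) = u^2 + 5*u + 4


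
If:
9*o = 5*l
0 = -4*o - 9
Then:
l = -81/20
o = -9/4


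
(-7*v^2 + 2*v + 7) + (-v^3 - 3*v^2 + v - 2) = -v^3 - 10*v^2 + 3*v + 5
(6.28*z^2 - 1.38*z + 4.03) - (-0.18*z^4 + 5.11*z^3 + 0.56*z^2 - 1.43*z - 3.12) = 0.18*z^4 - 5.11*z^3 + 5.72*z^2 + 0.05*z + 7.15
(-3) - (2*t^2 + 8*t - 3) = -2*t^2 - 8*t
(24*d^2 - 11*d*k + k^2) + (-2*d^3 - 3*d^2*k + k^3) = -2*d^3 - 3*d^2*k + 24*d^2 - 11*d*k + k^3 + k^2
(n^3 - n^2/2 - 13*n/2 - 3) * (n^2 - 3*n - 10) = n^5 - 7*n^4/2 - 15*n^3 + 43*n^2/2 + 74*n + 30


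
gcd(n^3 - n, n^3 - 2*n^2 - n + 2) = n^2 - 1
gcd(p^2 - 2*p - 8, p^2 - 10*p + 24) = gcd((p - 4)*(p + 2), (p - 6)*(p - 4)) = p - 4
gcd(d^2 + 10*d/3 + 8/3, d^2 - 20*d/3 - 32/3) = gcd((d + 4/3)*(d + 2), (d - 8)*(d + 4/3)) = d + 4/3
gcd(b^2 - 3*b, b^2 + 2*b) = b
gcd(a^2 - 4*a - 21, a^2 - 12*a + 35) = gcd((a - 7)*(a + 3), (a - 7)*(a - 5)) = a - 7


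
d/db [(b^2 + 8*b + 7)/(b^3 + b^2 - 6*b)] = (-b^4 - 16*b^3 - 35*b^2 - 14*b + 42)/(b^2*(b^4 + 2*b^3 - 11*b^2 - 12*b + 36))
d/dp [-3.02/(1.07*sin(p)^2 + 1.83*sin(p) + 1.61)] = (6.4628*sin(p) + 5.5266)*cos(p)/(1.07*sin(p)^2 + 1.83*sin(p) + 1.61)^2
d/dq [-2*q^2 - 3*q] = -4*q - 3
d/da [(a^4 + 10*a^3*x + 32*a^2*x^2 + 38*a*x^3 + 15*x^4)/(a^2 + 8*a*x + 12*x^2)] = 2*(a^5 + 17*a^4*x + 104*a^3*x^2 + 289*a^2*x^3 + 369*a*x^4 + 168*x^5)/(a^4 + 16*a^3*x + 88*a^2*x^2 + 192*a*x^3 + 144*x^4)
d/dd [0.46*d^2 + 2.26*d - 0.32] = 0.92*d + 2.26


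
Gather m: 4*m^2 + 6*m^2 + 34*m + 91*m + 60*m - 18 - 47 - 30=10*m^2 + 185*m - 95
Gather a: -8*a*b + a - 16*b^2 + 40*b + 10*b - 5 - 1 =a*(1 - 8*b) - 16*b^2 + 50*b - 6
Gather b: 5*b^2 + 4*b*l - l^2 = 5*b^2 + 4*b*l - l^2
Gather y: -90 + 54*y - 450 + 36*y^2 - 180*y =36*y^2 - 126*y - 540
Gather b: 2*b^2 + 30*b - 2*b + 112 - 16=2*b^2 + 28*b + 96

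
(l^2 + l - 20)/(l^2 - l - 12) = (l + 5)/(l + 3)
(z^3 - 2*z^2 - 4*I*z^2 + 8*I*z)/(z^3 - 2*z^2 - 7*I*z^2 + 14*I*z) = (z - 4*I)/(z - 7*I)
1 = 1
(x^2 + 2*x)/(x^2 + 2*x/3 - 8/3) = 3*x/(3*x - 4)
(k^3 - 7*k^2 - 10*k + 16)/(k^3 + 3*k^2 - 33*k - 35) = (k^3 - 7*k^2 - 10*k + 16)/(k^3 + 3*k^2 - 33*k - 35)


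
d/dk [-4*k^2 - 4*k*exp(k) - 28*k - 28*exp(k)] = -4*k*exp(k) - 8*k - 32*exp(k) - 28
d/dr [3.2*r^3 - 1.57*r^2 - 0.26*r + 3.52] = 9.6*r^2 - 3.14*r - 0.26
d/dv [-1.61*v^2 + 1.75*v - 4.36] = 1.75 - 3.22*v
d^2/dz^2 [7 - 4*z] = 0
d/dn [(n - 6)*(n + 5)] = 2*n - 1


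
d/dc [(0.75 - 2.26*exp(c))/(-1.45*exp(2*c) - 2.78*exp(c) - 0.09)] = (-3.277*exp(2*c) + 2.175*exp(c) + 2.2884)*exp(c)/(2.1025*exp(4*c) + 8.062*exp(3*c) + 7.9894*exp(2*c) + 0.5004*exp(c) + 0.0081)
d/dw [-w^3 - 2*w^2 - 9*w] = -3*w^2 - 4*w - 9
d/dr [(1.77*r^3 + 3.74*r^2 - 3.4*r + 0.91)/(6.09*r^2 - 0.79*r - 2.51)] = (10.7793*r^4 - 2.79660000000001*r^3 + 4.4233*r^2 - 29.8586*r + 9.2529)/(37.0881*r^4 - 9.6222*r^3 - 29.9477*r^2 + 3.9658*r + 6.3001)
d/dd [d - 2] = 1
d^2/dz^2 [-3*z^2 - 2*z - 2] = -6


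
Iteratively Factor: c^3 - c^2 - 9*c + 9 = (c + 3)*(c^2 - 4*c + 3) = (c - 1)*(c + 3)*(c - 3)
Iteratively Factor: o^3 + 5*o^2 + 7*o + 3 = (o + 3)*(o^2 + 2*o + 1) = (o + 1)*(o + 3)*(o + 1)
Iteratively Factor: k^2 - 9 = (k - 3)*(k + 3)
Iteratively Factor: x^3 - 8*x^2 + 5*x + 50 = (x - 5)*(x^2 - 3*x - 10) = (x - 5)^2*(x + 2)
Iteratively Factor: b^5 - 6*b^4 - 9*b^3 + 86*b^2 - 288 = (b - 4)*(b^4 - 2*b^3 - 17*b^2 + 18*b + 72) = (b - 4)*(b + 3)*(b^3 - 5*b^2 - 2*b + 24) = (b - 4)*(b - 3)*(b + 3)*(b^2 - 2*b - 8) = (b - 4)^2*(b - 3)*(b + 3)*(b + 2)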